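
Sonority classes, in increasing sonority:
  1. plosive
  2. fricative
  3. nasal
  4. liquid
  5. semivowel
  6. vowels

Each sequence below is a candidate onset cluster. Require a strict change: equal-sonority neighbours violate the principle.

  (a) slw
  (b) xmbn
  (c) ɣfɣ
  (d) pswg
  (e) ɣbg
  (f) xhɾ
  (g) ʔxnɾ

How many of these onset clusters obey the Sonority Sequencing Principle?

(a) sonority 2-4-5: well-formed.
(b) sonority 2-3-1-3: ill-formed.
(c) sonority 2-2-2: ill-formed.
(d) sonority 1-2-5-1: ill-formed.
(e) sonority 2-1-1: ill-formed.
(f) sonority 2-2-4: ill-formed.
(g) sonority 1-2-3-4: well-formed.

2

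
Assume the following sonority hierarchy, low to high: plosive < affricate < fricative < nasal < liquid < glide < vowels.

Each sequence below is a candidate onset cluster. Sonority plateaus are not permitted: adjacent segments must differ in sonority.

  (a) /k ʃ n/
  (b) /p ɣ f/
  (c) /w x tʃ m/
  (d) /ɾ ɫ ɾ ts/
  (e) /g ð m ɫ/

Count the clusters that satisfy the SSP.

2

(a) sonority 1-3-4: well-formed.
(b) sonority 1-3-3: ill-formed.
(c) sonority 6-3-2-4: ill-formed.
(d) sonority 5-5-5-2: ill-formed.
(e) sonority 1-3-4-5: well-formed.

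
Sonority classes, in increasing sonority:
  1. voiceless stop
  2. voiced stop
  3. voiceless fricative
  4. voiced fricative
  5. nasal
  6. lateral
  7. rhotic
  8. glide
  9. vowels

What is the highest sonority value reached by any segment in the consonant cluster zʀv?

/z/: voiced fricative = 4.
/ʀ/: rhotic = 7.
/v/: voiced fricative = 4.
The maximum is 7.

7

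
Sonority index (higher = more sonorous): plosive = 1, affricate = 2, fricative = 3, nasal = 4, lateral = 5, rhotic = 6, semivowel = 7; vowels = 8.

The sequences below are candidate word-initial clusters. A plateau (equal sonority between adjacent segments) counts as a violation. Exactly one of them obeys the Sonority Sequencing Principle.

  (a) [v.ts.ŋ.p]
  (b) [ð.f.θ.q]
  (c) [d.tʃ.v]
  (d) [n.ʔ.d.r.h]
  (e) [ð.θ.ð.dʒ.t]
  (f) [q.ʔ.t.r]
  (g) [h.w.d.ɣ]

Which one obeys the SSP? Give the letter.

(a) [v.ts.ŋ.p]: profile 3-2-4-1 — violates.
(b) [ð.f.θ.q]: profile 3-3-3-1 — violates.
(c) [d.tʃ.v]: profile 1-2-3 — obeys.
(d) [n.ʔ.d.r.h]: profile 4-1-1-6-3 — violates.
(e) [ð.θ.ð.dʒ.t]: profile 3-3-3-2-1 — violates.
(f) [q.ʔ.t.r]: profile 1-1-1-6 — violates.
(g) [h.w.d.ɣ]: profile 3-7-1-3 — violates.

c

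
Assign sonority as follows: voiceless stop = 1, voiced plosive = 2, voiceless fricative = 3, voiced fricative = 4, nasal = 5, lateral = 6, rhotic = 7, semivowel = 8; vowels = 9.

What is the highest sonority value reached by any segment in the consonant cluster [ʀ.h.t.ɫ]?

/ʀ/ — rhotic, sonority 7.
/h/ — voiceless fricative, sonority 3.
/t/ — voiceless stop, sonority 1.
/ɫ/ — lateral, sonority 6.
The maximum is 7.

7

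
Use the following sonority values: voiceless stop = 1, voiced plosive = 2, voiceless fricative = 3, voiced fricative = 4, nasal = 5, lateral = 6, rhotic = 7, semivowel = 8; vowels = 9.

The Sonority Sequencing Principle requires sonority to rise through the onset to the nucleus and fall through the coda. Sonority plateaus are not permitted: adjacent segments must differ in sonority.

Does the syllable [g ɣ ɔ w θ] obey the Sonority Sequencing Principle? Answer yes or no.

Onset: /g/ is a voiced plosive (sonority 2), /ɣ/ is a voiced fricative (sonority 4); then the nucleus /ɔ/ (sonority 9).
Onset profile 2-4-9 — rises to the nucleus.
Coda: /w/ is a semivowel (sonority 8), /θ/ is a voiceless fricative (sonority 3).
Coda profile 9-8-3 — falls from the nucleus.

yes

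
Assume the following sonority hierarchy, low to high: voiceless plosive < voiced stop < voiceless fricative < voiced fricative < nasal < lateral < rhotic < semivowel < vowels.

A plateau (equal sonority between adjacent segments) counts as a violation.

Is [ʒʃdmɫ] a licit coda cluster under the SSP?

/ʒ/ is a voiced fricative (sonority 4).
/ʃ/ is a voiceless fricative (sonority 3).
/d/ is a voiced stop (sonority 2).
/m/ is a nasal (sonority 5).
/ɫ/ is a lateral (sonority 6).
The profile is 4-3-2-5-6. Between /d/ (2) and /m/ (5) sonority does not fall, so the cluster violates the SSP.

no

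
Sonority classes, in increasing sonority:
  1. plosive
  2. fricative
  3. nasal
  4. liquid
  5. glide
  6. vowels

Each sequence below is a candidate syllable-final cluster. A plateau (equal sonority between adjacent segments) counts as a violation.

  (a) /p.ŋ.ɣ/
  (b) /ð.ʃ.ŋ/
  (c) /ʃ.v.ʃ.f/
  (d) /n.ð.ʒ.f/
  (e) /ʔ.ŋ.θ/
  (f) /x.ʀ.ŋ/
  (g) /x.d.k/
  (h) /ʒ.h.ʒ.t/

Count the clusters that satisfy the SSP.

0

(a) sonority 1-3-2: ill-formed.
(b) sonority 2-2-3: ill-formed.
(c) sonority 2-2-2-2: ill-formed.
(d) sonority 3-2-2-2: ill-formed.
(e) sonority 1-3-2: ill-formed.
(f) sonority 2-4-3: ill-formed.
(g) sonority 2-1-1: ill-formed.
(h) sonority 2-2-2-1: ill-formed.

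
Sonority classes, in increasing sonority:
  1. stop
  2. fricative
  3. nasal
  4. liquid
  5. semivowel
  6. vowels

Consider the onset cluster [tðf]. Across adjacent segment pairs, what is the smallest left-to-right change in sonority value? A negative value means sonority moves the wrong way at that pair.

/t/ is a stop (sonority 1).
/ð/ is a fricative (sonority 2).
/f/ is a fricative (sonority 2).
/t/→/ð/: change +1.
/ð/→/f/: change +0.
Minimum = 0.

0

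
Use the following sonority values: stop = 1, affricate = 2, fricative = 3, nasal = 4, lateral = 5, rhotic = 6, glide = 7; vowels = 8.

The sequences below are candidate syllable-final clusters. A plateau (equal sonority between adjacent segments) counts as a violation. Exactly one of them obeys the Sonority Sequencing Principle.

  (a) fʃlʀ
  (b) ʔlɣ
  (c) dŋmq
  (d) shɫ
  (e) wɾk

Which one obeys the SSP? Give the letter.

e

(a) sonority 3-3-5-6: ill-formed.
(b) sonority 1-5-3: ill-formed.
(c) sonority 1-4-4-1: ill-formed.
(d) sonority 3-3-5: ill-formed.
(e) sonority 7-6-1: well-formed.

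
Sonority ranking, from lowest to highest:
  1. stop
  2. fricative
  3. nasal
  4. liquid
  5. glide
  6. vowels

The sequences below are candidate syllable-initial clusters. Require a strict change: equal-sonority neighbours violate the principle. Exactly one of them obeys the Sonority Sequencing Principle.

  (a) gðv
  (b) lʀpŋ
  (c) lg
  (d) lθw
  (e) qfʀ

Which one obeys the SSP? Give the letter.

(a) 1-2-2 → violates
(b) 4-4-1-3 → violates
(c) 4-1 → violates
(d) 4-2-5 → violates
(e) 1-2-4 → obeys

e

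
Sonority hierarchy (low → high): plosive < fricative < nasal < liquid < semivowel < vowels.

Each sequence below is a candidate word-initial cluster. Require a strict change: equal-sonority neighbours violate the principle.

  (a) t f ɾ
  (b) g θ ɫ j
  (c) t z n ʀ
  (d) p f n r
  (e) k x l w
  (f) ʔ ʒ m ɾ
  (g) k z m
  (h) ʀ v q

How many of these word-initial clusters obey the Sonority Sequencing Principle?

7

(a) 1-2-4 → obeys
(b) 1-2-4-5 → obeys
(c) 1-2-3-4 → obeys
(d) 1-2-3-4 → obeys
(e) 1-2-4-5 → obeys
(f) 1-2-3-4 → obeys
(g) 1-2-3 → obeys
(h) 4-2-1 → violates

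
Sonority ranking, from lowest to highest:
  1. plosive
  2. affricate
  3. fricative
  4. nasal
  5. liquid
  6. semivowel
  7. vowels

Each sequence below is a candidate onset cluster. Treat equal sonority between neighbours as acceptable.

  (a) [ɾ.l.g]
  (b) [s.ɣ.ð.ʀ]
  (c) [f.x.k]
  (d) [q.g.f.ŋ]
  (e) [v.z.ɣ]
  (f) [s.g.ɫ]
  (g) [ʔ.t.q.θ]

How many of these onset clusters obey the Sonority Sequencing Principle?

4

(a) sonority 5-5-1: ill-formed.
(b) sonority 3-3-3-5: well-formed.
(c) sonority 3-3-1: ill-formed.
(d) sonority 1-1-3-4: well-formed.
(e) sonority 3-3-3: well-formed.
(f) sonority 3-1-5: ill-formed.
(g) sonority 1-1-1-3: well-formed.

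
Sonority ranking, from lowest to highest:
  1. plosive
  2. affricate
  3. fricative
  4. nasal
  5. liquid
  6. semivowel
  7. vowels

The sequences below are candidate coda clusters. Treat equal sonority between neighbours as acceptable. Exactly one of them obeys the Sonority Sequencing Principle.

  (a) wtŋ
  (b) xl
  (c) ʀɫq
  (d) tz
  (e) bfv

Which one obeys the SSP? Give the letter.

(a) sonority 6-1-4: ill-formed.
(b) sonority 3-5: ill-formed.
(c) sonority 5-5-1: well-formed.
(d) sonority 1-3: ill-formed.
(e) sonority 1-3-3: ill-formed.

c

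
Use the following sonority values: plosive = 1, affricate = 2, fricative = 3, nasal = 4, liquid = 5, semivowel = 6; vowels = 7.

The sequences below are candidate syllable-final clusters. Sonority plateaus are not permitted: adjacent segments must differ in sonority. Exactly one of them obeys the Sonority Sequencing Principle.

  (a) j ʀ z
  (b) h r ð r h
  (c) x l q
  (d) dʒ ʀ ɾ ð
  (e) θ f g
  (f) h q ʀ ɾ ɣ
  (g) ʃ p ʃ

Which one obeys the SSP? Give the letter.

(a) j ʀ z: profile 6-5-3 — obeys.
(b) h r ð r h: profile 3-5-3-5-3 — violates.
(c) x l q: profile 3-5-1 — violates.
(d) dʒ ʀ ɾ ð: profile 2-5-5-3 — violates.
(e) θ f g: profile 3-3-1 — violates.
(f) h q ʀ ɾ ɣ: profile 3-1-5-5-3 — violates.
(g) ʃ p ʃ: profile 3-1-3 — violates.

a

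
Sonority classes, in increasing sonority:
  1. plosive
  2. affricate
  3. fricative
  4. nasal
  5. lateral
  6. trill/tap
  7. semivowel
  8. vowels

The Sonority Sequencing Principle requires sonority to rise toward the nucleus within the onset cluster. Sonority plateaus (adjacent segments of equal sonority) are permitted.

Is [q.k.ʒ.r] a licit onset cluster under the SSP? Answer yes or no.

yes

/q/ is a plosive (sonority 1).
/k/ is a plosive (sonority 1).
/ʒ/ is a fricative (sonority 3).
/r/ is a trill/tap (sonority 6).
The profile 1-1-3-6 is non-decreasing (plateaus allowed), so the onset cluster satisfies the SSP.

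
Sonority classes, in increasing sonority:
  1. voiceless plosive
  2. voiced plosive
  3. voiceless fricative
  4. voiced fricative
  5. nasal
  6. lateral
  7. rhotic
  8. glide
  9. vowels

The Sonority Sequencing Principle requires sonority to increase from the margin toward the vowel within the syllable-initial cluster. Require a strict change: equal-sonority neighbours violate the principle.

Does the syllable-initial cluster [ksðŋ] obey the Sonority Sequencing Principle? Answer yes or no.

yes

/k/ is a voiceless plosive (sonority 1).
/s/ is a voiceless fricative (sonority 3).
/ð/ is a voiced fricative (sonority 4).
/ŋ/ is a nasal (sonority 5).
The profile 1-3-4-5 strictly rises, so the syllable-initial cluster satisfies the SSP.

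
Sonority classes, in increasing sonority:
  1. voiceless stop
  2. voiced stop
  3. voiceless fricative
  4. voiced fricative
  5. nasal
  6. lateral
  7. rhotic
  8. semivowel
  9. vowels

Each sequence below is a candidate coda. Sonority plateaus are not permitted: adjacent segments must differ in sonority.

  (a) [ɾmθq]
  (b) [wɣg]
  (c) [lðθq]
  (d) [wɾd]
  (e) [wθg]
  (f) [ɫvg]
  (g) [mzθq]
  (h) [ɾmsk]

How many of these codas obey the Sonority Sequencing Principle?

(a) [ɾmθq]: profile 7-5-3-1 — obeys.
(b) [wɣg]: profile 8-4-2 — obeys.
(c) [lðθq]: profile 6-4-3-1 — obeys.
(d) [wɾd]: profile 8-7-2 — obeys.
(e) [wθg]: profile 8-3-2 — obeys.
(f) [ɫvg]: profile 6-4-2 — obeys.
(g) [mzθq]: profile 5-4-3-1 — obeys.
(h) [ɾmsk]: profile 7-5-3-1 — obeys.

8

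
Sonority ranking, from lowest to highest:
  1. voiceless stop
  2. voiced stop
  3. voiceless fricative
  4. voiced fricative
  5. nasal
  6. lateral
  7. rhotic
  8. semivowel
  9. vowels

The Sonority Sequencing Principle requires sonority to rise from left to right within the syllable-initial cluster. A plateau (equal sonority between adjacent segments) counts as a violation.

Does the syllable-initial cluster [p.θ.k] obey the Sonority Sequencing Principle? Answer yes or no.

no

/p/: voiceless stop = 1.
/θ/: voiceless fricative = 3.
/k/: voiceless stop = 1.
The profile is 1-3-1. Between /θ/ (3) and /k/ (1) sonority does not rise, so the cluster violates the SSP.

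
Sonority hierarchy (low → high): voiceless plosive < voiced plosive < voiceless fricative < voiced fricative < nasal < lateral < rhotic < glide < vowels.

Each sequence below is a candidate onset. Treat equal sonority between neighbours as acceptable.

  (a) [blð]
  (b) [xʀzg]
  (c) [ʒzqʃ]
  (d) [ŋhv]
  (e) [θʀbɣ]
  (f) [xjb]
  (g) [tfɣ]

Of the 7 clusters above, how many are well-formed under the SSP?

(a) 2-6-4 → violates
(b) 3-7-4-2 → violates
(c) 4-4-1-3 → violates
(d) 5-3-4 → violates
(e) 3-7-2-4 → violates
(f) 3-8-2 → violates
(g) 1-3-4 → obeys

1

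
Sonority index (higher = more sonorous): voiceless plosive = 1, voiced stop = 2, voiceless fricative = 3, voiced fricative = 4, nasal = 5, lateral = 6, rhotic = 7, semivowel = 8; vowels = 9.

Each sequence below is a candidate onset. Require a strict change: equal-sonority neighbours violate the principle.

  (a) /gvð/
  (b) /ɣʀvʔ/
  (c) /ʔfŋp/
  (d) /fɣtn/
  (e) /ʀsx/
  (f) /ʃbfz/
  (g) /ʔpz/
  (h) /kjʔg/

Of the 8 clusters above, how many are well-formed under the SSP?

0

(a) 2-4-4 → violates
(b) 4-7-4-1 → violates
(c) 1-3-5-1 → violates
(d) 3-4-1-5 → violates
(e) 7-3-3 → violates
(f) 3-2-3-4 → violates
(g) 1-1-4 → violates
(h) 1-8-1-2 → violates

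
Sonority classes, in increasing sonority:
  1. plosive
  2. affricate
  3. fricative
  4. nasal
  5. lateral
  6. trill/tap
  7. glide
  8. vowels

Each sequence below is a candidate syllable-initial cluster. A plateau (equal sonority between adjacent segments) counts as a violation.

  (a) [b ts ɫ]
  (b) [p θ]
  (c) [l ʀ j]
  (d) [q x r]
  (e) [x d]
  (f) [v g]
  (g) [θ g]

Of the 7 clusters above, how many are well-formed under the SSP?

4

(a) [b ts ɫ]: profile 1-2-5 — obeys.
(b) [p θ]: profile 1-3 — obeys.
(c) [l ʀ j]: profile 5-6-7 — obeys.
(d) [q x r]: profile 1-3-6 — obeys.
(e) [x d]: profile 3-1 — violates.
(f) [v g]: profile 3-1 — violates.
(g) [θ g]: profile 3-1 — violates.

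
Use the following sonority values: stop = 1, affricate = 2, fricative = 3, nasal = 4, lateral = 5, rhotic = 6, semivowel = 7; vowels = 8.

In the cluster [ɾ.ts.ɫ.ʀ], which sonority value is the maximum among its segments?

6

/ɾ/ — rhotic, sonority 6.
/ts/ — affricate, sonority 2.
/ɫ/ — lateral, sonority 5.
/ʀ/ — rhotic, sonority 6.
The maximum is 6.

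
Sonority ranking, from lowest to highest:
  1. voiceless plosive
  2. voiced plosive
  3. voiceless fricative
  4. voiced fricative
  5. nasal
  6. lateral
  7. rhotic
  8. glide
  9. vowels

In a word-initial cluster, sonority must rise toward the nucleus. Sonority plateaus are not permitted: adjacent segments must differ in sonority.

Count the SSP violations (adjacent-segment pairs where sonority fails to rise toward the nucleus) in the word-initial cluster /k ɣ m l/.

/k/: voiceless plosive = 1.
/ɣ/: voiced fricative = 4.
/m/: nasal = 5.
/l/: lateral = 6.
/k/→/ɣ/: 1→4 (rises) — ok.
/ɣ/→/m/: 4→5 (rises) — ok.
/m/→/l/: 5→6 (rises) — ok.

0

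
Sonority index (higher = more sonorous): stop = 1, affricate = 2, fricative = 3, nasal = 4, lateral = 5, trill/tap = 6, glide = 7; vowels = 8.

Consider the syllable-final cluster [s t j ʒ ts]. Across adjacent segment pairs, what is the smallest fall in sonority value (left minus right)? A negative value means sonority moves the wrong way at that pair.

-6

/s/ is a fricative (sonority 3).
/t/ is a stop (sonority 1).
/j/ is a glide (sonority 7).
/ʒ/ is a fricative (sonority 3).
/ts/ is an affricate (sonority 2).
/s/→/t/: change +2.
/t/→/j/: change -6.
/j/→/ʒ/: change +4.
/ʒ/→/ts/: change +1.
Minimum = -6.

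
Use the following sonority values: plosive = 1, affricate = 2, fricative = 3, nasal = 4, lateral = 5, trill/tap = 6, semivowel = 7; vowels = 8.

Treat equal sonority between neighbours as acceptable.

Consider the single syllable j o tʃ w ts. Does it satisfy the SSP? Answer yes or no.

no

Onset: /j/ is a semivowel (sonority 7); then the nucleus /o/ (sonority 8).
Onset profile 7-8 — rises to the nucleus.
Coda: /tʃ/ is an affricate (sonority 2), /w/ is a semivowel (sonority 7), /ts/ is an affricate (sonority 2).
Coda profile 8-2-7-2 — does not fall throughout.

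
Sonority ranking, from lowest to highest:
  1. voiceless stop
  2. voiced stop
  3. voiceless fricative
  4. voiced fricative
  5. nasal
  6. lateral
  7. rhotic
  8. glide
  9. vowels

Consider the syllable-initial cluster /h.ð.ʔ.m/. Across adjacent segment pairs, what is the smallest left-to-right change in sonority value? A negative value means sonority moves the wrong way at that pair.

-3

/h/ is a voiceless fricative (sonority 3).
/ð/ is a voiced fricative (sonority 4).
/ʔ/ is a voiceless stop (sonority 1).
/m/ is a nasal (sonority 5).
/h/→/ð/: change +1.
/ð/→/ʔ/: change -3.
/ʔ/→/m/: change +4.
Minimum = -3.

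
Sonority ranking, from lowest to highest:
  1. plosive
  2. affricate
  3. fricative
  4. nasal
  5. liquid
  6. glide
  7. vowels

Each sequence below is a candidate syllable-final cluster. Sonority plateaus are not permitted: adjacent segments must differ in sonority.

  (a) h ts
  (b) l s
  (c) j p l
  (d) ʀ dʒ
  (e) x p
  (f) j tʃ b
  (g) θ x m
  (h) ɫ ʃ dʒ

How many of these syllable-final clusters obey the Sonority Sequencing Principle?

(a) sonority 3-2: well-formed.
(b) sonority 5-3: well-formed.
(c) sonority 6-1-5: ill-formed.
(d) sonority 5-2: well-formed.
(e) sonority 3-1: well-formed.
(f) sonority 6-2-1: well-formed.
(g) sonority 3-3-4: ill-formed.
(h) sonority 5-3-2: well-formed.

6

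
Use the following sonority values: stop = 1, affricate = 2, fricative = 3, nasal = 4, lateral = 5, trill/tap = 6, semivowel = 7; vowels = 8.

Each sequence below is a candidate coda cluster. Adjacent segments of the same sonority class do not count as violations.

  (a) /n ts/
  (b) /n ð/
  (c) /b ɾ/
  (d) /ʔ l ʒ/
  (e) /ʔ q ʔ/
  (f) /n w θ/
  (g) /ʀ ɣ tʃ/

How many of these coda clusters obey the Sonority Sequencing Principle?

4

(a) sonority 4-2: well-formed.
(b) sonority 4-3: well-formed.
(c) sonority 1-6: ill-formed.
(d) sonority 1-5-3: ill-formed.
(e) sonority 1-1-1: well-formed.
(f) sonority 4-7-3: ill-formed.
(g) sonority 6-3-2: well-formed.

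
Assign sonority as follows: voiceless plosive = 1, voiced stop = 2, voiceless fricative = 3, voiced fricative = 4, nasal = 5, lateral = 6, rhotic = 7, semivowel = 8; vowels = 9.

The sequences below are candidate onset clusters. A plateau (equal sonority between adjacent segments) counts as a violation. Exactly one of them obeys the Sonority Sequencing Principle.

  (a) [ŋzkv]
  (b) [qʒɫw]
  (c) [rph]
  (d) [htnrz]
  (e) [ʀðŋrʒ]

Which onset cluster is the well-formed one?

(a) sonority 5-4-1-4: ill-formed.
(b) sonority 1-4-6-8: well-formed.
(c) sonority 7-1-3: ill-formed.
(d) sonority 3-1-5-7-4: ill-formed.
(e) sonority 7-4-5-7-4: ill-formed.

b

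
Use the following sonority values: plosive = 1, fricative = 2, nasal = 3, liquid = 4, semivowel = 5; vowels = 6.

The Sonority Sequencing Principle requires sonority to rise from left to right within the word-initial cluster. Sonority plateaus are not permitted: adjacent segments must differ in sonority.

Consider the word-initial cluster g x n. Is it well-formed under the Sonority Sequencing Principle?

/g/ — plosive, sonority 1.
/x/ — fricative, sonority 2.
/n/ — nasal, sonority 3.
The profile 1-2-3 strictly rises, so the word-initial cluster satisfies the SSP.

yes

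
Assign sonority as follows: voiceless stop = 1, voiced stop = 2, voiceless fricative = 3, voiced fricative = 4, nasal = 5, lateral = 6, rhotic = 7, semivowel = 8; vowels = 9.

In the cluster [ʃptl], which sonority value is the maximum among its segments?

/ʃ/: voiceless fricative = 3.
/p/: voiceless stop = 1.
/t/: voiceless stop = 1.
/l/: lateral = 6.
The maximum is 6.

6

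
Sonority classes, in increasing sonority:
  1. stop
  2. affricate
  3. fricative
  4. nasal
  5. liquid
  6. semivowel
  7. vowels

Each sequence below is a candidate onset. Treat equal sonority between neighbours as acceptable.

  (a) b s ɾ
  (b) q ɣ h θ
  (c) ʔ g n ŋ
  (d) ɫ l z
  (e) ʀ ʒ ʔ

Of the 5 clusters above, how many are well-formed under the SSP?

3

(a) 1-3-5 → obeys
(b) 1-3-3-3 → obeys
(c) 1-1-4-4 → obeys
(d) 5-5-3 → violates
(e) 5-3-1 → violates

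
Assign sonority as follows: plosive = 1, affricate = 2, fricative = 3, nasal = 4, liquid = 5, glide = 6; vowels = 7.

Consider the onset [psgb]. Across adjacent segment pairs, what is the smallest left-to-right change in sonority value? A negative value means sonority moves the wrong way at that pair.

/p/ is a plosive (sonority 1).
/s/ is a fricative (sonority 3).
/g/ is a plosive (sonority 1).
/b/ is a plosive (sonority 1).
/p/→/s/: change +2.
/s/→/g/: change -2.
/g/→/b/: change +0.
Minimum = -2.

-2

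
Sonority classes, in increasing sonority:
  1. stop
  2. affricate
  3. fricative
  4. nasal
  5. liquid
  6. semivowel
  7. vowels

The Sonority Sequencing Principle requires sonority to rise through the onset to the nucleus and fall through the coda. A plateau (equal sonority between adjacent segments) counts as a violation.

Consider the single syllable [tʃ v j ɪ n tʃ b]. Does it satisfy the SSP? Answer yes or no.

Onset: /tʃ/ is an affricate (sonority 2), /v/ is a fricative (sonority 3), /j/ is a semivowel (sonority 6); then the nucleus /ɪ/ (sonority 7).
Onset profile 2-3-6-7 — rises to the nucleus.
Coda: /n/ is a nasal (sonority 4), /tʃ/ is an affricate (sonority 2), /b/ is a stop (sonority 1).
Coda profile 7-4-2-1 — falls from the nucleus.

yes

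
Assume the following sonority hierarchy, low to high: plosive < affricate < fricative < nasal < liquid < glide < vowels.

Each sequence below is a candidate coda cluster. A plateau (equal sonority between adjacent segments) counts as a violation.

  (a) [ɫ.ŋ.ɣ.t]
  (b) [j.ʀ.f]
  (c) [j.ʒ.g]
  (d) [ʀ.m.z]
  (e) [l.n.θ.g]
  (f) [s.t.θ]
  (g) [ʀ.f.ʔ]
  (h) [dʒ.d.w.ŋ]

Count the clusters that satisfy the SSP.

6

(a) [ɫ.ŋ.ɣ.t]: profile 5-4-3-1 — obeys.
(b) [j.ʀ.f]: profile 6-5-3 — obeys.
(c) [j.ʒ.g]: profile 6-3-1 — obeys.
(d) [ʀ.m.z]: profile 5-4-3 — obeys.
(e) [l.n.θ.g]: profile 5-4-3-1 — obeys.
(f) [s.t.θ]: profile 3-1-3 — violates.
(g) [ʀ.f.ʔ]: profile 5-3-1 — obeys.
(h) [dʒ.d.w.ŋ]: profile 2-1-6-4 — violates.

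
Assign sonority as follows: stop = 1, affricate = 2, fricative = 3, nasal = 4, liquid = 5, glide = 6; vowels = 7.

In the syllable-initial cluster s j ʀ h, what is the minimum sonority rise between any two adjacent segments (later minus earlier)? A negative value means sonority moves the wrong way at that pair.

-2

/s/ is a fricative (sonority 3).
/j/ is a glide (sonority 6).
/ʀ/ is a liquid (sonority 5).
/h/ is a fricative (sonority 3).
/s/→/j/: change +3.
/j/→/ʀ/: change -1.
/ʀ/→/h/: change -2.
Minimum = -2.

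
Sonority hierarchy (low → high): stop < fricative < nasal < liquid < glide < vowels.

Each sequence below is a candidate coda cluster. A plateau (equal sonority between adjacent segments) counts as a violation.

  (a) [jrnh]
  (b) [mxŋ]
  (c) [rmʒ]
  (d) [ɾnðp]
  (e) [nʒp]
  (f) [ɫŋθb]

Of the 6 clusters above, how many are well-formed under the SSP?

(a) 5-4-3-2 → obeys
(b) 3-2-3 → violates
(c) 4-3-2 → obeys
(d) 4-3-2-1 → obeys
(e) 3-2-1 → obeys
(f) 4-3-2-1 → obeys

5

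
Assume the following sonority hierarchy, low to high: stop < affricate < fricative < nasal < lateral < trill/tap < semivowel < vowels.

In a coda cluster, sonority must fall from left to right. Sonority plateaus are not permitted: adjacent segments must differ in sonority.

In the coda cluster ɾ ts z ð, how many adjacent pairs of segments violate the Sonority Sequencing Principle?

2

/ɾ/ — trill/tap, sonority 6.
/ts/ — affricate, sonority 2.
/z/ — fricative, sonority 3.
/ð/ — fricative, sonority 3.
/ɾ/→/ts/: 6→2 (falls) — ok.
/ts/→/z/: 2→3 (does not fall) — violation.
/z/→/ð/: 3→3 (plateau) — violation.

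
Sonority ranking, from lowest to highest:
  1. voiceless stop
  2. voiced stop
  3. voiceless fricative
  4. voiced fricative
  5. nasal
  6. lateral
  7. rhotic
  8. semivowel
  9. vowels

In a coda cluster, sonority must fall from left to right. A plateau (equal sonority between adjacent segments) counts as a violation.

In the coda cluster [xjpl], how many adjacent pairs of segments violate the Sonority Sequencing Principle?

2

/x/ is a voiceless fricative (sonority 3).
/j/ is a semivowel (sonority 8).
/p/ is a voiceless stop (sonority 1).
/l/ is a lateral (sonority 6).
/x/→/j/: 3→8 (does not fall) — violation.
/j/→/p/: 8→1 (falls) — ok.
/p/→/l/: 1→6 (does not fall) — violation.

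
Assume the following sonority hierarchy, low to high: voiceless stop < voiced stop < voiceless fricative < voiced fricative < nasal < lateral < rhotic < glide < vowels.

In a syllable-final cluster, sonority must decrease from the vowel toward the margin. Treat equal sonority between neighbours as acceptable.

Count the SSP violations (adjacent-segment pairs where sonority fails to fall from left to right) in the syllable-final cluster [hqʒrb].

2

/h/: voiceless fricative = 3.
/q/: voiceless stop = 1.
/ʒ/: voiced fricative = 4.
/r/: rhotic = 7.
/b/: voiced stop = 2.
/h/→/q/: 3→1 (falls) — ok.
/q/→/ʒ/: 1→4 (does not fall) — violation.
/ʒ/→/r/: 4→7 (does not fall) — violation.
/r/→/b/: 7→2 (falls) — ok.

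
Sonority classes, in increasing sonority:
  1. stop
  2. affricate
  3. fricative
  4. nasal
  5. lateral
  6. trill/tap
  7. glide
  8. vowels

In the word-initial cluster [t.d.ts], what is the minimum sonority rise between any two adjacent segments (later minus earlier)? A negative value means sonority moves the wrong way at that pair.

0

/t/ is a stop (sonority 1).
/d/ is a stop (sonority 1).
/ts/ is an affricate (sonority 2).
/t/→/d/: change +0.
/d/→/ts/: change +1.
Minimum = 0.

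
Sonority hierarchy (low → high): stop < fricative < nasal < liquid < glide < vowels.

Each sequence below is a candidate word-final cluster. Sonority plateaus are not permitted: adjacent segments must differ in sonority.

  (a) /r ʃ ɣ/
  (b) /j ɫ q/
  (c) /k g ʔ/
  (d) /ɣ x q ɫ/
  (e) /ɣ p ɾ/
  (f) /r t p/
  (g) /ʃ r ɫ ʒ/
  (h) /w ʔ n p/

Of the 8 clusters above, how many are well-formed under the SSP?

1

(a) /r ʃ ɣ/: profile 4-2-2 — violates.
(b) /j ɫ q/: profile 5-4-1 — obeys.
(c) /k g ʔ/: profile 1-1-1 — violates.
(d) /ɣ x q ɫ/: profile 2-2-1-4 — violates.
(e) /ɣ p ɾ/: profile 2-1-4 — violates.
(f) /r t p/: profile 4-1-1 — violates.
(g) /ʃ r ɫ ʒ/: profile 2-4-4-2 — violates.
(h) /w ʔ n p/: profile 5-1-3-1 — violates.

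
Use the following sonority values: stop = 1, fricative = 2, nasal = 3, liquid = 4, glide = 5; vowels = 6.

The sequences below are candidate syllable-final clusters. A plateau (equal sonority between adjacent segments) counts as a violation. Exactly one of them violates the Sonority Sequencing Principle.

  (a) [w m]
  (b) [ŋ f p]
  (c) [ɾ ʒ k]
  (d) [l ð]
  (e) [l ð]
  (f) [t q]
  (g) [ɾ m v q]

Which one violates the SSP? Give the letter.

(a) 5-3 → obeys
(b) 3-2-1 → obeys
(c) 4-2-1 → obeys
(d) 4-2 → obeys
(e) 4-2 → obeys
(f) 1-1 → violates
(g) 4-3-2-1 → obeys

f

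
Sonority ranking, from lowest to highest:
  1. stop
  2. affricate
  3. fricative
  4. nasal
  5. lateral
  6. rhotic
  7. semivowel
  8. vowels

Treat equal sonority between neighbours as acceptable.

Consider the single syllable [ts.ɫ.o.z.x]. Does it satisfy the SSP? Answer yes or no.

Onset: /ts/ is an affricate (sonority 2), /ɫ/ is a lateral (sonority 5); then the nucleus /o/ (sonority 8).
Onset profile 2-5-8 — rises to the nucleus.
Coda: /z/ is a fricative (sonority 3), /x/ is a fricative (sonority 3).
Coda profile 8-3-3 — falls from the nucleus.

yes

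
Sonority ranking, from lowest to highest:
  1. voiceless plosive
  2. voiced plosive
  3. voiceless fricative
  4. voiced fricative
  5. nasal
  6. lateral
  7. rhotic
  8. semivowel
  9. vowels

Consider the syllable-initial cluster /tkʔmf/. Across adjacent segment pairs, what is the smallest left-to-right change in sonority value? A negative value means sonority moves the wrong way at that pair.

/t/ is a voiceless plosive (sonority 1).
/k/ is a voiceless plosive (sonority 1).
/ʔ/ is a voiceless plosive (sonority 1).
/m/ is a nasal (sonority 5).
/f/ is a voiceless fricative (sonority 3).
/t/→/k/: change +0.
/k/→/ʔ/: change +0.
/ʔ/→/m/: change +4.
/m/→/f/: change -2.
Minimum = -2.

-2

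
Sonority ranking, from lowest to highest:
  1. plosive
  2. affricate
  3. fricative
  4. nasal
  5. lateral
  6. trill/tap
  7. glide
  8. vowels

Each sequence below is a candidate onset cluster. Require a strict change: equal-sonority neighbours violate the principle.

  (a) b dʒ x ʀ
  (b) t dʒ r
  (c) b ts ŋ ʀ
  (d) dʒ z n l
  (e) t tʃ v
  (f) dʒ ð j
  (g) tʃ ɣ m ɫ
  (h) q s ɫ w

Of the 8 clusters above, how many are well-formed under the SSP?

(a) sonority 1-2-3-6: well-formed.
(b) sonority 1-2-6: well-formed.
(c) sonority 1-2-4-6: well-formed.
(d) sonority 2-3-4-5: well-formed.
(e) sonority 1-2-3: well-formed.
(f) sonority 2-3-7: well-formed.
(g) sonority 2-3-4-5: well-formed.
(h) sonority 1-3-5-7: well-formed.

8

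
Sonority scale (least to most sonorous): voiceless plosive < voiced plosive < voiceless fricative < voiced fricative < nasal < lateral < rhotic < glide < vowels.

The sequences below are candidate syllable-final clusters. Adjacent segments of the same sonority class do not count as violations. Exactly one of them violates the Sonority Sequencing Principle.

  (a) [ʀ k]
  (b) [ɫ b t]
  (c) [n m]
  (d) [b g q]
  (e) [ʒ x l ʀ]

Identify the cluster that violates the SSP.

(a) 7-1 → obeys
(b) 6-2-1 → obeys
(c) 5-5 → obeys
(d) 2-2-1 → obeys
(e) 4-3-6-7 → violates

e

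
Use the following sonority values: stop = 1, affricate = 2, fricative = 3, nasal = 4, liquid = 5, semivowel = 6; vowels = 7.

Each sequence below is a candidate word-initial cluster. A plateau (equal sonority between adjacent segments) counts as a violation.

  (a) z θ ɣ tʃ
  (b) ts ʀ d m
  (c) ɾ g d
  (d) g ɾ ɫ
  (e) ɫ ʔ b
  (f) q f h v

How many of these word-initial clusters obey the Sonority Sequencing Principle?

(a) z θ ɣ tʃ: profile 3-3-3-2 — violates.
(b) ts ʀ d m: profile 2-5-1-4 — violates.
(c) ɾ g d: profile 5-1-1 — violates.
(d) g ɾ ɫ: profile 1-5-5 — violates.
(e) ɫ ʔ b: profile 5-1-1 — violates.
(f) q f h v: profile 1-3-3-3 — violates.

0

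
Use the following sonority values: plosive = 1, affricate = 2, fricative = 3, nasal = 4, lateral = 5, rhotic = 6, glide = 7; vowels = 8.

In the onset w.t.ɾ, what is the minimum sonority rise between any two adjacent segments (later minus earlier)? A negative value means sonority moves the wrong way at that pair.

-6

/w/: glide = 7.
/t/: plosive = 1.
/ɾ/: rhotic = 6.
/w/→/t/: change -6.
/t/→/ɾ/: change +5.
Minimum = -6.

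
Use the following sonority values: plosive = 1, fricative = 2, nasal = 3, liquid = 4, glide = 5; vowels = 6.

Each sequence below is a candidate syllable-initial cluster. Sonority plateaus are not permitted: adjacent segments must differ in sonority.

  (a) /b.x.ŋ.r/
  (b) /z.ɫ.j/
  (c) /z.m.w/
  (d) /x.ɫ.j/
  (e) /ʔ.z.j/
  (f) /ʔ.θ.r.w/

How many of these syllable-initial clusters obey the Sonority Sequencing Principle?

6

(a) /b.x.ŋ.r/: profile 1-2-3-4 — obeys.
(b) /z.ɫ.j/: profile 2-4-5 — obeys.
(c) /z.m.w/: profile 2-3-5 — obeys.
(d) /x.ɫ.j/: profile 2-4-5 — obeys.
(e) /ʔ.z.j/: profile 1-2-5 — obeys.
(f) /ʔ.θ.r.w/: profile 1-2-4-5 — obeys.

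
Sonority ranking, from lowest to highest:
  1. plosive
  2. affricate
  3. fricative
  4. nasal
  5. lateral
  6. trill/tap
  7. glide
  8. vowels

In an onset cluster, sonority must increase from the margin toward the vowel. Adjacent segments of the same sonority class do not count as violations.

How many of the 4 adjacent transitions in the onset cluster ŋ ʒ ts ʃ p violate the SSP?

/ŋ/: nasal = 4.
/ʒ/: fricative = 3.
/ts/: affricate = 2.
/ʃ/: fricative = 3.
/p/: plosive = 1.
/ŋ/→/ʒ/: 4→3 (does not rise) — violation.
/ʒ/→/ts/: 3→2 (does not rise) — violation.
/ts/→/ʃ/: 2→3 (rises) — ok.
/ʃ/→/p/: 3→1 (does not rise) — violation.

3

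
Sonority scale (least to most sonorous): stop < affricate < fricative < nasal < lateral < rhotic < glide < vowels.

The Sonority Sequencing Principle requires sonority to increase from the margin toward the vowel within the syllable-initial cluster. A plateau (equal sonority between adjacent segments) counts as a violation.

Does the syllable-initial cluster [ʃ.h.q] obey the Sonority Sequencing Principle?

no

/ʃ/: fricative = 3.
/h/: fricative = 3.
/q/: stop = 1.
The profile is 3-3-1. Between /ʃ/ (3) and /h/ (3) sonority does not rise, so the cluster violates the SSP.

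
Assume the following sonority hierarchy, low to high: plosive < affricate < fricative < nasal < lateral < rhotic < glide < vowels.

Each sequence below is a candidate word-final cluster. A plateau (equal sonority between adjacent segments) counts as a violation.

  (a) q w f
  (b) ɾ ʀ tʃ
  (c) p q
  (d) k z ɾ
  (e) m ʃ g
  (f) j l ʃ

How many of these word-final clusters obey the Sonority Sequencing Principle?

2

(a) 1-7-3 → violates
(b) 6-6-2 → violates
(c) 1-1 → violates
(d) 1-3-6 → violates
(e) 4-3-1 → obeys
(f) 7-5-3 → obeys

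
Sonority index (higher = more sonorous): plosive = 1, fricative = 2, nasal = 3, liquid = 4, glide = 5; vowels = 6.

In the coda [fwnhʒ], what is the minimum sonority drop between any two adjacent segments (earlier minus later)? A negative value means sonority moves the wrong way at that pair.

-3

/f/ — fricative, sonority 2.
/w/ — glide, sonority 5.
/n/ — nasal, sonority 3.
/h/ — fricative, sonority 2.
/ʒ/ — fricative, sonority 2.
/f/→/w/: change -3.
/w/→/n/: change +2.
/n/→/h/: change +1.
/h/→/ʒ/: change +0.
Minimum = -3.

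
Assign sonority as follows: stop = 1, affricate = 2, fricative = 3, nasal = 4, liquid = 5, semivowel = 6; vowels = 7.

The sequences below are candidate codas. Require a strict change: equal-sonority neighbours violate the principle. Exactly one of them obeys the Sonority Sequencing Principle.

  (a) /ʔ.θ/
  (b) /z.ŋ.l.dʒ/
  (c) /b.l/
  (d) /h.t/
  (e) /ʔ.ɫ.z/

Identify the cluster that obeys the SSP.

d

(a) 1-3 → violates
(b) 3-4-5-2 → violates
(c) 1-5 → violates
(d) 3-1 → obeys
(e) 1-5-3 → violates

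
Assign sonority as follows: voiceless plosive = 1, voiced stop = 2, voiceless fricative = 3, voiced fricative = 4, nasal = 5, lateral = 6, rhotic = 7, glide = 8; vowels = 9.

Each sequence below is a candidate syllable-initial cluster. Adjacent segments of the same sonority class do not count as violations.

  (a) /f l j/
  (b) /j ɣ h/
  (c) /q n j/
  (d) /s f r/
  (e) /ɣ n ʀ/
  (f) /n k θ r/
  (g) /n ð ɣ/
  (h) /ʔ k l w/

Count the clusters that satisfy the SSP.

5

(a) sonority 3-6-8: well-formed.
(b) sonority 8-4-3: ill-formed.
(c) sonority 1-5-8: well-formed.
(d) sonority 3-3-7: well-formed.
(e) sonority 4-5-7: well-formed.
(f) sonority 5-1-3-7: ill-formed.
(g) sonority 5-4-4: ill-formed.
(h) sonority 1-1-6-8: well-formed.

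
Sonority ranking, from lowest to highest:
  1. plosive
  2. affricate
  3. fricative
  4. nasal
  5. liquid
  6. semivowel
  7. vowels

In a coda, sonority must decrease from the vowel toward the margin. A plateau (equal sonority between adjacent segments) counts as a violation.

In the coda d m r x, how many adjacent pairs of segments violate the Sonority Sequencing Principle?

/d/ is a plosive (sonority 1).
/m/ is a nasal (sonority 4).
/r/ is a liquid (sonority 5).
/x/ is a fricative (sonority 3).
/d/→/m/: 1→4 (does not fall) — violation.
/m/→/r/: 4→5 (does not fall) — violation.
/r/→/x/: 5→3 (falls) — ok.

2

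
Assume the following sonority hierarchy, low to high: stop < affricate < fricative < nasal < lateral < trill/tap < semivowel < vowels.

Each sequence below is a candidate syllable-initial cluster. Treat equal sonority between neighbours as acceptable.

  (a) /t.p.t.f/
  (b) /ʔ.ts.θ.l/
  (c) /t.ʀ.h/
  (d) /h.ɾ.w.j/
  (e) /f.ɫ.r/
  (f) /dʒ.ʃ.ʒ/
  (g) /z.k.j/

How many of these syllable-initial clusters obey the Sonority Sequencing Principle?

(a) sonority 1-1-1-3: well-formed.
(b) sonority 1-2-3-5: well-formed.
(c) sonority 1-6-3: ill-formed.
(d) sonority 3-6-7-7: well-formed.
(e) sonority 3-5-6: well-formed.
(f) sonority 2-3-3: well-formed.
(g) sonority 3-1-7: ill-formed.

5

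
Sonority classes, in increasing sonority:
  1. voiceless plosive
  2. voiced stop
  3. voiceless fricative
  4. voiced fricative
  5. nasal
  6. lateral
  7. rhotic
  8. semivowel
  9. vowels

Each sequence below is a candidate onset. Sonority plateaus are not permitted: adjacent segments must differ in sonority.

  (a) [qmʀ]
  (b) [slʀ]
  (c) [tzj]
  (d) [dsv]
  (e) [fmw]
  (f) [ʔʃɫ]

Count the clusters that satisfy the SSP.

(a) 1-5-7 → obeys
(b) 3-6-7 → obeys
(c) 1-4-8 → obeys
(d) 2-3-4 → obeys
(e) 3-5-8 → obeys
(f) 1-3-6 → obeys

6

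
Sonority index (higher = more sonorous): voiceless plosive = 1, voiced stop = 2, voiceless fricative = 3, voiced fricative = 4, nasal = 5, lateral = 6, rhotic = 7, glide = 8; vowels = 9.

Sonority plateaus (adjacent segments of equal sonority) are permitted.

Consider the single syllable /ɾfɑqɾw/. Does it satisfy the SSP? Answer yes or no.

Onset: /ɾ/ is a rhotic (sonority 7), /f/ is a voiceless fricative (sonority 3); then the nucleus /ɑ/ (sonority 9).
Onset profile 7-3-9 — does not rise throughout.
Coda: /q/ is a voiceless plosive (sonority 1), /ɾ/ is a rhotic (sonority 7), /w/ is a glide (sonority 8).
Coda profile 9-1-7-8 — does not fall throughout.

no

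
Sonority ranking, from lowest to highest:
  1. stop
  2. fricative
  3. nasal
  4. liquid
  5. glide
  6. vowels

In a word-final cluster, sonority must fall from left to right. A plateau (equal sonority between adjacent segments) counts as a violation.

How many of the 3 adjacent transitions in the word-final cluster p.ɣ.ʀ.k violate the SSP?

2

/p/: stop = 1.
/ɣ/: fricative = 2.
/ʀ/: liquid = 4.
/k/: stop = 1.
/p/→/ɣ/: 1→2 (does not fall) — violation.
/ɣ/→/ʀ/: 2→4 (does not fall) — violation.
/ʀ/→/k/: 4→1 (falls) — ok.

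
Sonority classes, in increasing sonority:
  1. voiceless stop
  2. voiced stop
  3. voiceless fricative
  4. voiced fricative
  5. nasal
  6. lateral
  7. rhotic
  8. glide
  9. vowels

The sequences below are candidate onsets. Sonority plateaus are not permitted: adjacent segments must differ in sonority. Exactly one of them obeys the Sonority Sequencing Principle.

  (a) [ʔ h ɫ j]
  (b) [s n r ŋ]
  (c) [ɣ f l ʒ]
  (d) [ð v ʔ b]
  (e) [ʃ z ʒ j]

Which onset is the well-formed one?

(a) 1-3-6-8 → obeys
(b) 3-5-7-5 → violates
(c) 4-3-6-4 → violates
(d) 4-4-1-2 → violates
(e) 3-4-4-8 → violates

a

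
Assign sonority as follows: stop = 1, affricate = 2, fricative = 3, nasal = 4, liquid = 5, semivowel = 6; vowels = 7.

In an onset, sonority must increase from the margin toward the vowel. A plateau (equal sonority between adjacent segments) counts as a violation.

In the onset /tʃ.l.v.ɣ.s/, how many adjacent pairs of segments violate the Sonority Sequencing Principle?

/tʃ/ is an affricate (sonority 2).
/l/ is a liquid (sonority 5).
/v/ is a fricative (sonority 3).
/ɣ/ is a fricative (sonority 3).
/s/ is a fricative (sonority 3).
/tʃ/→/l/: 2→5 (rises) — ok.
/l/→/v/: 5→3 (does not rise) — violation.
/v/→/ɣ/: 3→3 (plateau) — violation.
/ɣ/→/s/: 3→3 (plateau) — violation.

3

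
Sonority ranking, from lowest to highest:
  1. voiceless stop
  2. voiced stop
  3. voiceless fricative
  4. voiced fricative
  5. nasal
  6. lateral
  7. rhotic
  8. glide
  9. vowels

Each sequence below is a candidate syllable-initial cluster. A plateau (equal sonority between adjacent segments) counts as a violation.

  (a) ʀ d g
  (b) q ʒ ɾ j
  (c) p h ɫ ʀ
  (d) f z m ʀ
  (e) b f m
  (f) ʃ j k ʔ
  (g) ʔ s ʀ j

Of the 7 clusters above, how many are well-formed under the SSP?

(a) ʀ d g: profile 7-2-2 — violates.
(b) q ʒ ɾ j: profile 1-4-7-8 — obeys.
(c) p h ɫ ʀ: profile 1-3-6-7 — obeys.
(d) f z m ʀ: profile 3-4-5-7 — obeys.
(e) b f m: profile 2-3-5 — obeys.
(f) ʃ j k ʔ: profile 3-8-1-1 — violates.
(g) ʔ s ʀ j: profile 1-3-7-8 — obeys.

5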